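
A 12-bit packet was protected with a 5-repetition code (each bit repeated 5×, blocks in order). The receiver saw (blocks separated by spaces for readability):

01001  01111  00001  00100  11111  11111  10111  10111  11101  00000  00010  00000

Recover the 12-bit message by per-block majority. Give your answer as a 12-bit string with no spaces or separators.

010011111000

Block 1 (01001): 2 ones → 0
Block 2 (01111): 4 ones → 1
Block 3 (00001): 1 one → 0
Block 4 (00100): 1 one → 0
Block 5 (11111): 5 ones → 1
Block 6 (11111): 5 ones → 1
Block 7 (10111): 4 ones → 1
Block 8 (10111): 4 ones → 1
Block 9 (11101): 4 ones → 1
Block 10 (00000): 0 ones → 0
Block 11 (00010): 1 one → 0
Block 12 (00000): 0 ones → 0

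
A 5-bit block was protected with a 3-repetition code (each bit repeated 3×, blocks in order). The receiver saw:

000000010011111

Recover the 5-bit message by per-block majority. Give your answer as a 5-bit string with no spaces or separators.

Block 1 (000): 0 ones → 0
Block 2 (000): 0 ones → 0
Block 3 (010): 1 one → 0
Block 4 (011): 2 ones → 1
Block 5 (111): 3 ones → 1

00011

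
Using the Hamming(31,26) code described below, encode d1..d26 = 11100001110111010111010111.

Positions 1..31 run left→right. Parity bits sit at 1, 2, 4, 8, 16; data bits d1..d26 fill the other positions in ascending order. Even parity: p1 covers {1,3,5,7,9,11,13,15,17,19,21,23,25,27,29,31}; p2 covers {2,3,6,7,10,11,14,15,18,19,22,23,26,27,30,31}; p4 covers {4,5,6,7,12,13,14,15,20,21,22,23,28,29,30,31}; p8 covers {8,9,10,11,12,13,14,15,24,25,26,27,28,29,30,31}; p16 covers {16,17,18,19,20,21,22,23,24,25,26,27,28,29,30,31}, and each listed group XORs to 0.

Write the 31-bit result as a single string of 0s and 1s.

1110110100011101111010111010111

Place data at non-parity positions: p1 p2 1 p4 1 1 0 p8 0 0 0 1 1 1 0 p16 1 1 1 0 1 0 1 1 1 0 1 0 1 1 1
p1 (pos 1,3,5,7,9,11,13,15,17,19,21,23,25,27,29,31): XOR of data positions = 1⊕1⊕0⊕0⊕0⊕1⊕0⊕1⊕1⊕1⊕1⊕1⊕1⊕1⊕1 = 1
p2 (pos 2,3,6,7,10,11,14,15,18,19,22,23,26,27,30,31): XOR of data positions = 1⊕1⊕0⊕0⊕0⊕1⊕0⊕1⊕1⊕0⊕1⊕0⊕1⊕1⊕1 = 1
p4 (pos 4,5,6,7,12,13,14,15,20,21,22,23,28,29,30,31): XOR of data positions = 1⊕1⊕0⊕1⊕1⊕1⊕0⊕0⊕1⊕0⊕1⊕0⊕1⊕1⊕1 = 0
p8 (pos 8,9,10,11,12,13,14,15,24,25,26,27,28,29,30,31): XOR of data positions = 0⊕0⊕0⊕1⊕1⊕1⊕0⊕1⊕1⊕0⊕1⊕0⊕1⊕1⊕1 = 1
p16 (pos 16,17,18,19,20,21,22,23,24,25,26,27,28,29,30,31): XOR of data positions = 1⊕1⊕1⊕0⊕1⊕0⊕1⊕1⊕1⊕0⊕1⊕0⊕1⊕1⊕1 = 1
Codeword: 1110110100011101111010111010111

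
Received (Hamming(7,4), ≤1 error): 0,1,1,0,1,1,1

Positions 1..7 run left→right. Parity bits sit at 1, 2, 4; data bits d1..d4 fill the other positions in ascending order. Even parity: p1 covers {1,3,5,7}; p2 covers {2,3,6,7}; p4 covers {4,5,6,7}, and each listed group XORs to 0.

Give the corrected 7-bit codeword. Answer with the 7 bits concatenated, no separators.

0110011

s1 (pos 1,3,5,7): 0⊕1⊕1⊕1 = 1
s2 (pos 2,3,6,7): 1⊕1⊕1⊕1 = 0
s4 (pos 4,5,6,7): 0⊕1⊕1⊕1 = 1
Syndrome s4…s1 = 101 → error at position 5.
Flip position 5: 0110111 → 0110011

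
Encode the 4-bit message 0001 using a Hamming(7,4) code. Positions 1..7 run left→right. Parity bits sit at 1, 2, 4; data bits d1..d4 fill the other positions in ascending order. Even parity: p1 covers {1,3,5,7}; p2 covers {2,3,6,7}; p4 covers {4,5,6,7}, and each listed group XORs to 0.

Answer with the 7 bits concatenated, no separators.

Place data at non-parity positions: p1 p2 0 p4 0 0 1
p1 (pos 1,3,5,7): XOR of data positions = 0⊕0⊕1 = 1
p2 (pos 2,3,6,7): XOR of data positions = 0⊕0⊕1 = 1
p4 (pos 4,5,6,7): XOR of data positions = 0⊕0⊕1 = 1
Codeword: 1101001

1101001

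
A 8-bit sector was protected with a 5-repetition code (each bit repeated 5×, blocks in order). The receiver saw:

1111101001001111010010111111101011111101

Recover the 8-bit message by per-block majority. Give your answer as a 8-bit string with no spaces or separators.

Block 1 (11111): 5 ones → 1
Block 2 (01001): 2 ones → 0
Block 3 (00111): 3 ones → 1
Block 4 (10100): 2 ones → 0
Block 5 (10111): 4 ones → 1
Block 6 (11110): 4 ones → 1
Block 7 (10111): 4 ones → 1
Block 8 (11101): 4 ones → 1

10101111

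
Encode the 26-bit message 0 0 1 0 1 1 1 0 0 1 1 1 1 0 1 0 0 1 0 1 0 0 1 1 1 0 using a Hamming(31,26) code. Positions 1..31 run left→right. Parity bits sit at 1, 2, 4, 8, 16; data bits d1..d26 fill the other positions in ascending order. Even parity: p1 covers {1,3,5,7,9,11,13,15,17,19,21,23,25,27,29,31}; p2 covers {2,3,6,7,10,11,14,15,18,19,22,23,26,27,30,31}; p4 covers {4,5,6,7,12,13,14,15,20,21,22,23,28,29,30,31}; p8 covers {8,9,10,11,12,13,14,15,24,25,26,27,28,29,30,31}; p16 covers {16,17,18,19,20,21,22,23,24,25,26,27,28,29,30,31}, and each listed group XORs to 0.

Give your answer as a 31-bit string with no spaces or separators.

Place data at non-parity positions: p1 p2 0 p4 0 1 0 p8 1 1 1 0 0 1 1 p16 1 1 0 1 0 0 1 0 1 0 0 1 1 1 0
p1 (pos 1,3,5,7,9,11,13,15,17,19,21,23,25,27,29,31): XOR of data positions = 0⊕0⊕0⊕1⊕1⊕0⊕1⊕1⊕0⊕0⊕1⊕1⊕0⊕1⊕0 = 1
p2 (pos 2,3,6,7,10,11,14,15,18,19,22,23,26,27,30,31): XOR of data positions = 0⊕1⊕0⊕1⊕1⊕1⊕1⊕1⊕0⊕0⊕1⊕0⊕0⊕1⊕0 = 0
p4 (pos 4,5,6,7,12,13,14,15,20,21,22,23,28,29,30,31): XOR of data positions = 0⊕1⊕0⊕0⊕0⊕1⊕1⊕1⊕0⊕0⊕1⊕1⊕1⊕1⊕0 = 0
p8 (pos 8,9,10,11,12,13,14,15,24,25,26,27,28,29,30,31): XOR of data positions = 1⊕1⊕1⊕0⊕0⊕1⊕1⊕0⊕1⊕0⊕0⊕1⊕1⊕1⊕0 = 1
p16 (pos 16,17,18,19,20,21,22,23,24,25,26,27,28,29,30,31): XOR of data positions = 1⊕1⊕0⊕1⊕0⊕0⊕1⊕0⊕1⊕0⊕0⊕1⊕1⊕1⊕0 = 0
Codeword: 1000010111100110110100101001110

1000010111100110110100101001110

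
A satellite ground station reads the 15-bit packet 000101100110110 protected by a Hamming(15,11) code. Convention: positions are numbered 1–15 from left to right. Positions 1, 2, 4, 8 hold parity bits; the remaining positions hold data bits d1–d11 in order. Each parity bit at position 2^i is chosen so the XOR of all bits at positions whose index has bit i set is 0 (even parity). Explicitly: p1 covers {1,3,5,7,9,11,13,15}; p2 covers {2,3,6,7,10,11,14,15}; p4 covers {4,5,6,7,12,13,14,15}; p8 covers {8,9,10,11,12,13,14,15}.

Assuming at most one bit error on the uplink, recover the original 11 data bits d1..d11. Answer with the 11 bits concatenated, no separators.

00100110110

s1 (pos 1,3,5,7,9,11,13,15): 0⊕0⊕0⊕1⊕0⊕1⊕1⊕0 = 1
s2 (pos 2,3,6,7,10,11,14,15): 0⊕0⊕1⊕1⊕1⊕1⊕1⊕0 = 1
s4 (pos 4,5,6,7,12,13,14,15): 1⊕0⊕1⊕1⊕0⊕1⊕1⊕0 = 1
s8 (pos 8,9,10,11,12,13,14,15): 0⊕0⊕1⊕1⊕0⊕1⊕1⊕0 = 0
Syndrome s8…s1 = 0111 → error at position 7.
Flip position 7: 000101100110110 → 000101000110110
Read data bits from positions 3,5,6,7,9,10,11,12,13,14,15: 00100110110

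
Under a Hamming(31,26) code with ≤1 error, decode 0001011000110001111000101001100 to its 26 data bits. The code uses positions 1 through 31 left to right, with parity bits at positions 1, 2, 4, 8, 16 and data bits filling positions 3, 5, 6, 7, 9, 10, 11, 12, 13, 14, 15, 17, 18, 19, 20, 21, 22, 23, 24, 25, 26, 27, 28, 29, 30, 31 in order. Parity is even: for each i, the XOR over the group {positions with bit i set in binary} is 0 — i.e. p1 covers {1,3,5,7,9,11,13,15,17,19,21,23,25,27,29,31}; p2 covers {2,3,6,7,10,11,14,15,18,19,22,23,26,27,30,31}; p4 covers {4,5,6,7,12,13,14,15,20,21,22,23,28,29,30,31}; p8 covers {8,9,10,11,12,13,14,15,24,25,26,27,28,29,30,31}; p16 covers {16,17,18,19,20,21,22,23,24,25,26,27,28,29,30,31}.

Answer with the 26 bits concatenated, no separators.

00110011100111000101001100

s1 (pos 1,3,5,7,9,11,13,15,17,19,21,23,25,27,29,31): 0⊕0⊕0⊕1⊕0⊕1⊕0⊕0⊕1⊕1⊕0⊕1⊕1⊕0⊕1⊕0 = 1
s2 (pos 2,3,6,7,10,11,14,15,18,19,22,23,26,27,30,31): 0⊕0⊕1⊕1⊕0⊕1⊕0⊕0⊕1⊕1⊕0⊕1⊕0⊕0⊕0⊕0 = 0
s4 (pos 4,5,6,7,12,13,14,15,20,21,22,23,28,29,30,31): 1⊕0⊕1⊕1⊕1⊕0⊕0⊕0⊕0⊕0⊕0⊕1⊕1⊕1⊕0⊕0 = 1
s8 (pos 8,9,10,11,12,13,14,15,24,25,26,27,28,29,30,31): 0⊕0⊕0⊕1⊕1⊕0⊕0⊕0⊕0⊕1⊕0⊕0⊕1⊕1⊕0⊕0 = 1
s16 (pos 16,17,18,19,20,21,22,23,24,25,26,27,28,29,30,31): 1⊕1⊕1⊕1⊕0⊕0⊕0⊕1⊕0⊕1⊕0⊕0⊕1⊕1⊕0⊕0 = 0
Syndrome s16…s1 = 01101 → error at position 13.
Flip position 13: 0001011000110001111000101001100 → 0001011000111001111000101001100
Read data bits from positions 3,5,6,7,9,10,11,12,13,14,15,17,18,19,20,21,22,23,24,25,26,27,28,29,30,31: 00110011100111000101001100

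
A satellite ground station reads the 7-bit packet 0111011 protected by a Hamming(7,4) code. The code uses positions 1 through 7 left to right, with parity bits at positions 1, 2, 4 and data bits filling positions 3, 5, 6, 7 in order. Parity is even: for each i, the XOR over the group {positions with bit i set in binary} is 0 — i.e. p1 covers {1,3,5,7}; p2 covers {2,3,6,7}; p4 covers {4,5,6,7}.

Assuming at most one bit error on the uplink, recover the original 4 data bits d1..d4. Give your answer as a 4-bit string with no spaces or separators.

s1 (pos 1,3,5,7): 0⊕1⊕0⊕1 = 0
s2 (pos 2,3,6,7): 1⊕1⊕1⊕1 = 0
s4 (pos 4,5,6,7): 1⊕0⊕1⊕1 = 1
Syndrome s4…s1 = 100 → error at position 4.
Flip position 4: 0111011 → 0110011
Read data bits from positions 3,5,6,7: 1011

1011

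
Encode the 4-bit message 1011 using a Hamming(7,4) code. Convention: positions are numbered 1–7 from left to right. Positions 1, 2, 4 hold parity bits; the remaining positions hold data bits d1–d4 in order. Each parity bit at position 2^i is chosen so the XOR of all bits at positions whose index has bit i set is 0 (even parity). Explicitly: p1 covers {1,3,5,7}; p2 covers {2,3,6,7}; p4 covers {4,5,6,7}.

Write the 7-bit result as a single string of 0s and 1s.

0110011

Place data at non-parity positions: p1 p2 1 p4 0 1 1
p1 (pos 1,3,5,7): XOR of data positions = 1⊕0⊕1 = 0
p2 (pos 2,3,6,7): XOR of data positions = 1⊕1⊕1 = 1
p4 (pos 4,5,6,7): XOR of data positions = 0⊕1⊕1 = 0
Codeword: 0110011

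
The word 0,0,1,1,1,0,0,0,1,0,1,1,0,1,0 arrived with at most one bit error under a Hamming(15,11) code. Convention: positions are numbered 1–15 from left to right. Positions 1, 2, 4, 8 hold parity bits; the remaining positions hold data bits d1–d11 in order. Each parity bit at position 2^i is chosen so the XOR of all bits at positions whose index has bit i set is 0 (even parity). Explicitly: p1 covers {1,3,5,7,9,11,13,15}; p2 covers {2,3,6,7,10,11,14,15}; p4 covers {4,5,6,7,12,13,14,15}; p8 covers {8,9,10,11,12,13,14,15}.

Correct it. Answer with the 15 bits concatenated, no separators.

011110001011010

s1 (pos 1,3,5,7,9,11,13,15): 0⊕1⊕1⊕0⊕1⊕1⊕0⊕0 = 0
s2 (pos 2,3,6,7,10,11,14,15): 0⊕1⊕0⊕0⊕0⊕1⊕1⊕0 = 1
s4 (pos 4,5,6,7,12,13,14,15): 1⊕1⊕0⊕0⊕1⊕0⊕1⊕0 = 0
s8 (pos 8,9,10,11,12,13,14,15): 0⊕1⊕0⊕1⊕1⊕0⊕1⊕0 = 0
Syndrome s8…s1 = 0010 → error at position 2.
Flip position 2: 001110001011010 → 011110001011010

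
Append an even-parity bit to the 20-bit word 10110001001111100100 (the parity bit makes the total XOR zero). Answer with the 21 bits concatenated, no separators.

XOR of the 20 data bits: 1⊕0⊕1⊕1⊕0⊕0⊕0⊕1⊕0⊕0⊕1⊕1⊕1⊕1⊕1⊕0⊕0⊕1⊕0⊕0 = 0
Parity bit = 0 (so all 21 bits XOR to 0).

101100010011111001000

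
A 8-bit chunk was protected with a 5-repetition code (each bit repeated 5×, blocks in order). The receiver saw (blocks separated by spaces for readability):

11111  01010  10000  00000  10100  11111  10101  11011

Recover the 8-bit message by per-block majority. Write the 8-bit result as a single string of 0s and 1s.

10000111

Block 1 (11111): 5 ones → 1
Block 2 (01010): 2 ones → 0
Block 3 (10000): 1 one → 0
Block 4 (00000): 0 ones → 0
Block 5 (10100): 2 ones → 0
Block 6 (11111): 5 ones → 1
Block 7 (10101): 3 ones → 1
Block 8 (11011): 4 ones → 1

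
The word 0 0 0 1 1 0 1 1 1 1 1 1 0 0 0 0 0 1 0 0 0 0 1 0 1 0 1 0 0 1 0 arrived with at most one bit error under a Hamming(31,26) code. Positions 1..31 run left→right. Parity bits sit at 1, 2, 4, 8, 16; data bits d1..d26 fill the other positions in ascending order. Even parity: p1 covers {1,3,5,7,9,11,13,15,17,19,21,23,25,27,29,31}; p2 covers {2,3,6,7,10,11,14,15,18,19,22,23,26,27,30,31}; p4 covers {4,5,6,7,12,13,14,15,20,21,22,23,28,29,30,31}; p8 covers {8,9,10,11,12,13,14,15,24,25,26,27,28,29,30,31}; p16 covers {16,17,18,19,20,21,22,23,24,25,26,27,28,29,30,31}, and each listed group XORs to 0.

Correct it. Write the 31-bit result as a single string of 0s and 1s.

s1 (pos 1,3,5,7,9,11,13,15,17,19,21,23,25,27,29,31): 0⊕0⊕1⊕1⊕1⊕1⊕0⊕0⊕0⊕0⊕0⊕1⊕1⊕1⊕0⊕0 = 1
s2 (pos 2,3,6,7,10,11,14,15,18,19,22,23,26,27,30,31): 0⊕0⊕0⊕1⊕1⊕1⊕0⊕0⊕1⊕0⊕0⊕1⊕0⊕1⊕1⊕0 = 1
s4 (pos 4,5,6,7,12,13,14,15,20,21,22,23,28,29,30,31): 1⊕1⊕0⊕1⊕1⊕0⊕0⊕0⊕0⊕0⊕0⊕1⊕0⊕0⊕1⊕0 = 0
s8 (pos 8,9,10,11,12,13,14,15,24,25,26,27,28,29,30,31): 1⊕1⊕1⊕1⊕1⊕0⊕0⊕0⊕0⊕1⊕0⊕1⊕0⊕0⊕1⊕0 = 0
s16 (pos 16,17,18,19,20,21,22,23,24,25,26,27,28,29,30,31): 0⊕0⊕1⊕0⊕0⊕0⊕0⊕1⊕0⊕1⊕0⊕1⊕0⊕0⊕1⊕0 = 1
Syndrome s16…s1 = 10011 → error at position 19.
Flip position 19: 0001101111110000010000101010010 → 0001101111110000011000101010010

0001101111110000011000101010010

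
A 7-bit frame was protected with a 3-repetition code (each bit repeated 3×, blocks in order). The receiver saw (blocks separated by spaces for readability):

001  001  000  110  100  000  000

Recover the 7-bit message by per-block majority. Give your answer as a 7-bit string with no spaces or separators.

Block 1 (001): 1 one → 0
Block 2 (001): 1 one → 0
Block 3 (000): 0 ones → 0
Block 4 (110): 2 ones → 1
Block 5 (100): 1 one → 0
Block 6 (000): 0 ones → 0
Block 7 (000): 0 ones → 0

0001000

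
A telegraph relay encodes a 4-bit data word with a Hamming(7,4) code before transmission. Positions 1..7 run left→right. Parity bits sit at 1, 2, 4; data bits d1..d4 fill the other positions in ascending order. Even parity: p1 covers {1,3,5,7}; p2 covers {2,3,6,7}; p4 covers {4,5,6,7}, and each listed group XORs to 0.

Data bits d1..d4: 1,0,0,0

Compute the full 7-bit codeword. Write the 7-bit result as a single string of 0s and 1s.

Place data at non-parity positions: p1 p2 1 p4 0 0 0
p1 (pos 1,3,5,7): XOR of data positions = 1⊕0⊕0 = 1
p2 (pos 2,3,6,7): XOR of data positions = 1⊕0⊕0 = 1
p4 (pos 4,5,6,7): XOR of data positions = 0⊕0⊕0 = 0
Codeword: 1110000

1110000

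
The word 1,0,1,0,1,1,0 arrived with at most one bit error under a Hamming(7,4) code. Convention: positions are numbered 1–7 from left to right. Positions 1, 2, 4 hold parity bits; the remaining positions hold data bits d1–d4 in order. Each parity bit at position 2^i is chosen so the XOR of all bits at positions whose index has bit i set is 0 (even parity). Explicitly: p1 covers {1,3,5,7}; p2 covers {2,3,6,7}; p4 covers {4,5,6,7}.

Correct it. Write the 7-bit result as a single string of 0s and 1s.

0010110

s1 (pos 1,3,5,7): 1⊕1⊕1⊕0 = 1
s2 (pos 2,3,6,7): 0⊕1⊕1⊕0 = 0
s4 (pos 4,5,6,7): 0⊕1⊕1⊕0 = 0
Syndrome s4…s1 = 001 → error at position 1.
Flip position 1: 1010110 → 0010110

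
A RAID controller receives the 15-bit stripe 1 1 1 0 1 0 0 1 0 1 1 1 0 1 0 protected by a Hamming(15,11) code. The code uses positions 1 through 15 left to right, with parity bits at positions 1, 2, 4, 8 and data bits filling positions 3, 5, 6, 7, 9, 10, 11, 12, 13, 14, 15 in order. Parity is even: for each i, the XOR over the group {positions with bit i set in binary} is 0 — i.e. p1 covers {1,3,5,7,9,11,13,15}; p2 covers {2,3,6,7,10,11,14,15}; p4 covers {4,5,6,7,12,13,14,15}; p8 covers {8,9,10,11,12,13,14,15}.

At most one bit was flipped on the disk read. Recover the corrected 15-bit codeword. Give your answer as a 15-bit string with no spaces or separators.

s1 (pos 1,3,5,7,9,11,13,15): 1⊕1⊕1⊕0⊕0⊕1⊕0⊕0 = 0
s2 (pos 2,3,6,7,10,11,14,15): 1⊕1⊕0⊕0⊕1⊕1⊕1⊕0 = 1
s4 (pos 4,5,6,7,12,13,14,15): 0⊕1⊕0⊕0⊕1⊕0⊕1⊕0 = 1
s8 (pos 8,9,10,11,12,13,14,15): 1⊕0⊕1⊕1⊕1⊕0⊕1⊕0 = 1
Syndrome s8…s1 = 1110 → error at position 14.
Flip position 14: 111010010111010 → 111010010111000

111010010111000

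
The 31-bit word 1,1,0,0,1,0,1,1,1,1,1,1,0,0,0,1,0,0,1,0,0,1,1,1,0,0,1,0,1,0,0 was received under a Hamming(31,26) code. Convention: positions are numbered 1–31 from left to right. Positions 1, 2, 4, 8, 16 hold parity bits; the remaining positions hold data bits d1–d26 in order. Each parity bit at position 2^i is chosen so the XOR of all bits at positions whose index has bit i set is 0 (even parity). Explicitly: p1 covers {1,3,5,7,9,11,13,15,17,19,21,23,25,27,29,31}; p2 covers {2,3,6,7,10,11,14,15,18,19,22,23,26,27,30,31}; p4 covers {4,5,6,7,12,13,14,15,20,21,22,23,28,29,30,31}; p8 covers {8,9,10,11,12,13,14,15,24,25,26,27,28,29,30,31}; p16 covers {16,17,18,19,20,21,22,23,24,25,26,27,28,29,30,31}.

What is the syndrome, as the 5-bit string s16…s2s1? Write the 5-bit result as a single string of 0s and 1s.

s1 (pos 1,3,5,7,9,11,13,15,17,19,21,23,25,27,29,31): 1⊕0⊕1⊕1⊕1⊕1⊕0⊕0⊕0⊕1⊕0⊕1⊕0⊕1⊕1⊕0 = 1
s2 (pos 2,3,6,7,10,11,14,15,18,19,22,23,26,27,30,31): 1⊕0⊕0⊕1⊕1⊕1⊕0⊕0⊕0⊕1⊕1⊕1⊕0⊕1⊕0⊕0 = 0
s4 (pos 4,5,6,7,12,13,14,15,20,21,22,23,28,29,30,31): 0⊕1⊕0⊕1⊕1⊕0⊕0⊕0⊕0⊕0⊕1⊕1⊕0⊕1⊕0⊕0 = 0
s8 (pos 8,9,10,11,12,13,14,15,24,25,26,27,28,29,30,31): 1⊕1⊕1⊕1⊕1⊕0⊕0⊕0⊕1⊕0⊕0⊕1⊕0⊕1⊕0⊕0 = 0
s16 (pos 16,17,18,19,20,21,22,23,24,25,26,27,28,29,30,31): 1⊕0⊕0⊕1⊕0⊕0⊕1⊕1⊕1⊕0⊕0⊕1⊕0⊕1⊕0⊕0 = 1
Syndrome s16…s1 = 10001 → error at position 17.

10001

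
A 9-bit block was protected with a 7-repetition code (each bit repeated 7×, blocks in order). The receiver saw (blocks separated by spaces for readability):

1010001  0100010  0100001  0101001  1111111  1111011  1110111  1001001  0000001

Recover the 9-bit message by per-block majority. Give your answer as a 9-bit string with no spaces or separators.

Block 1 (1010001): 3 ones → 0
Block 2 (0100010): 2 ones → 0
Block 3 (0100001): 2 ones → 0
Block 4 (0101001): 3 ones → 0
Block 5 (1111111): 7 ones → 1
Block 6 (1111011): 6 ones → 1
Block 7 (1110111): 6 ones → 1
Block 8 (1001001): 3 ones → 0
Block 9 (0000001): 1 one → 0

000011100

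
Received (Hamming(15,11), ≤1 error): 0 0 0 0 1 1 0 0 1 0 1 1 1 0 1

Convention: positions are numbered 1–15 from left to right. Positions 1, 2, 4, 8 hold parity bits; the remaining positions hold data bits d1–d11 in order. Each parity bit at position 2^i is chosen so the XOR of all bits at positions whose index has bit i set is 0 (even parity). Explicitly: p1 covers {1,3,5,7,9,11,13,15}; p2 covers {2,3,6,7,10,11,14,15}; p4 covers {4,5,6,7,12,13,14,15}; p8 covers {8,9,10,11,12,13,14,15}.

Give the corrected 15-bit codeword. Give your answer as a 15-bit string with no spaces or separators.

000011001011100

s1 (pos 1,3,5,7,9,11,13,15): 0⊕0⊕1⊕0⊕1⊕1⊕1⊕1 = 1
s2 (pos 2,3,6,7,10,11,14,15): 0⊕0⊕1⊕0⊕0⊕1⊕0⊕1 = 1
s4 (pos 4,5,6,7,12,13,14,15): 0⊕1⊕1⊕0⊕1⊕1⊕0⊕1 = 1
s8 (pos 8,9,10,11,12,13,14,15): 0⊕1⊕0⊕1⊕1⊕1⊕0⊕1 = 1
Syndrome s8…s1 = 1111 → error at position 15.
Flip position 15: 000011001011101 → 000011001011100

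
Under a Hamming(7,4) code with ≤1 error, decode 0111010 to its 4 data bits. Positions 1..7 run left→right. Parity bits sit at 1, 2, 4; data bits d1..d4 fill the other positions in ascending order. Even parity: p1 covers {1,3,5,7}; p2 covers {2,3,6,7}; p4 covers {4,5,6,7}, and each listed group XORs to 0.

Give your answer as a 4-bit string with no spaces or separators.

s1 (pos 1,3,5,7): 0⊕1⊕0⊕0 = 1
s2 (pos 2,3,6,7): 1⊕1⊕1⊕0 = 1
s4 (pos 4,5,6,7): 1⊕0⊕1⊕0 = 0
Syndrome s4…s1 = 011 → error at position 3.
Flip position 3: 0111010 → 0101010
Read data bits from positions 3,5,6,7: 0010

0010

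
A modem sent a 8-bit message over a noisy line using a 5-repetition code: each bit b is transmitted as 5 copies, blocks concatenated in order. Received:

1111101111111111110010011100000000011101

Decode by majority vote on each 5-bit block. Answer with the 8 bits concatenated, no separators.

11111001

Block 1 (11111): 5 ones → 1
Block 2 (01111): 4 ones → 1
Block 3 (11111): 5 ones → 1
Block 4 (11100): 3 ones → 1
Block 5 (10011): 3 ones → 1
Block 6 (10000): 1 one → 0
Block 7 (00000): 0 ones → 0
Block 8 (11101): 4 ones → 1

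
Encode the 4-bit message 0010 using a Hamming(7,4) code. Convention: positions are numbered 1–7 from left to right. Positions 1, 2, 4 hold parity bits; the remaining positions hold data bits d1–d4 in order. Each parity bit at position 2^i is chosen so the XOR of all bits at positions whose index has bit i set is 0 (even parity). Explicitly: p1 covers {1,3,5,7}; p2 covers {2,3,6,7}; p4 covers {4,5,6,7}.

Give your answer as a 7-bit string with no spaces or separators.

0101010

Place data at non-parity positions: p1 p2 0 p4 0 1 0
p1 (pos 1,3,5,7): XOR of data positions = 0⊕0⊕0 = 0
p2 (pos 2,3,6,7): XOR of data positions = 0⊕1⊕0 = 1
p4 (pos 4,5,6,7): XOR of data positions = 0⊕1⊕0 = 1
Codeword: 0101010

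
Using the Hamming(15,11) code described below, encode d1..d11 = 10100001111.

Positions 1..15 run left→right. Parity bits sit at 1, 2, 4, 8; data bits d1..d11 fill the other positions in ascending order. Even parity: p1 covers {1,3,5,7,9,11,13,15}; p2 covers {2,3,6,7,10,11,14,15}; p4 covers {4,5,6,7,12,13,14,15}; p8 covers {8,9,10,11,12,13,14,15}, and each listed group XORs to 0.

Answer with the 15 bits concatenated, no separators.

101101000001111

Place data at non-parity positions: p1 p2 1 p4 0 1 0 p8 0 0 0 1 1 1 1
p1 (pos 1,3,5,7,9,11,13,15): XOR of data positions = 1⊕0⊕0⊕0⊕0⊕1⊕1 = 1
p2 (pos 2,3,6,7,10,11,14,15): XOR of data positions = 1⊕1⊕0⊕0⊕0⊕1⊕1 = 0
p4 (pos 4,5,6,7,12,13,14,15): XOR of data positions = 0⊕1⊕0⊕1⊕1⊕1⊕1 = 1
p8 (pos 8,9,10,11,12,13,14,15): XOR of data positions = 0⊕0⊕0⊕1⊕1⊕1⊕1 = 0
Codeword: 101101000001111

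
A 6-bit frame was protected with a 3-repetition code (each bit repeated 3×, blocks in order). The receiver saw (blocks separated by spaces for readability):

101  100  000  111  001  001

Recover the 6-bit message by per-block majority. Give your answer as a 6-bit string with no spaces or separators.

Block 1 (101): 2 ones → 1
Block 2 (100): 1 one → 0
Block 3 (000): 0 ones → 0
Block 4 (111): 3 ones → 1
Block 5 (001): 1 one → 0
Block 6 (001): 1 one → 0

100100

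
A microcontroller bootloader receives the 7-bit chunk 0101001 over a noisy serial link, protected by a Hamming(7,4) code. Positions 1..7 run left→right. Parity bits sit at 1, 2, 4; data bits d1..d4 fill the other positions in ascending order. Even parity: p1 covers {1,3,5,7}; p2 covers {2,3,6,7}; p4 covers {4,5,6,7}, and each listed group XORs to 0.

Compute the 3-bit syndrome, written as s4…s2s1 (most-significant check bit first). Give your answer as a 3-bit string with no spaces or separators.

s1 (pos 1,3,5,7): 0⊕0⊕0⊕1 = 1
s2 (pos 2,3,6,7): 1⊕0⊕0⊕1 = 0
s4 (pos 4,5,6,7): 1⊕0⊕0⊕1 = 0
Syndrome s4…s1 = 001 → error at position 1.

001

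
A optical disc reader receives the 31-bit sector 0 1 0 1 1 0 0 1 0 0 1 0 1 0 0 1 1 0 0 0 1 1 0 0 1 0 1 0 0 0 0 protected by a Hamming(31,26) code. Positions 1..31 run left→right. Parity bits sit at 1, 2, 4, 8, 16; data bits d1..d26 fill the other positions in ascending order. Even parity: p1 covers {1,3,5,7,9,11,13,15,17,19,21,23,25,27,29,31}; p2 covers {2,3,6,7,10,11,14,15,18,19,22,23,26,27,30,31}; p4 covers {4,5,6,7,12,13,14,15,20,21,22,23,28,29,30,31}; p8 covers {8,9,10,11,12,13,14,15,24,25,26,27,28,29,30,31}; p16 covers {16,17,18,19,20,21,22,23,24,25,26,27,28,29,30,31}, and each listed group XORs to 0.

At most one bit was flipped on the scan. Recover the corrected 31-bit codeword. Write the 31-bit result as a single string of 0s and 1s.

s1 (pos 1,3,5,7,9,11,13,15,17,19,21,23,25,27,29,31): 0⊕0⊕1⊕0⊕0⊕1⊕1⊕0⊕1⊕0⊕1⊕0⊕1⊕1⊕0⊕0 = 1
s2 (pos 2,3,6,7,10,11,14,15,18,19,22,23,26,27,30,31): 1⊕0⊕0⊕0⊕0⊕1⊕0⊕0⊕0⊕0⊕1⊕0⊕0⊕1⊕0⊕0 = 0
s4 (pos 4,5,6,7,12,13,14,15,20,21,22,23,28,29,30,31): 1⊕1⊕0⊕0⊕0⊕1⊕0⊕0⊕0⊕1⊕1⊕0⊕0⊕0⊕0⊕0 = 1
s8 (pos 8,9,10,11,12,13,14,15,24,25,26,27,28,29,30,31): 1⊕0⊕0⊕1⊕0⊕1⊕0⊕0⊕0⊕1⊕0⊕1⊕0⊕0⊕0⊕0 = 1
s16 (pos 16,17,18,19,20,21,22,23,24,25,26,27,28,29,30,31): 1⊕1⊕0⊕0⊕0⊕1⊕1⊕0⊕0⊕1⊕0⊕1⊕0⊕0⊕0⊕0 = 0
Syndrome s16…s1 = 01101 → error at position 13.
Flip position 13: 0101100100101001100011001010000 → 0101100100100001100011001010000

0101100100100001100011001010000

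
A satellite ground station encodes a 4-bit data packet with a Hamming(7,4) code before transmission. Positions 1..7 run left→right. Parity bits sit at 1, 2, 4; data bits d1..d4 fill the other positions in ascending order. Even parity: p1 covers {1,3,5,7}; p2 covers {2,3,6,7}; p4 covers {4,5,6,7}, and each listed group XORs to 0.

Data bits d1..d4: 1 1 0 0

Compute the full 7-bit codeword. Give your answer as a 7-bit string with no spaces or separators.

0111100

Place data at non-parity positions: p1 p2 1 p4 1 0 0
p1 (pos 1,3,5,7): XOR of data positions = 1⊕1⊕0 = 0
p2 (pos 2,3,6,7): XOR of data positions = 1⊕0⊕0 = 1
p4 (pos 4,5,6,7): XOR of data positions = 1⊕0⊕0 = 1
Codeword: 0111100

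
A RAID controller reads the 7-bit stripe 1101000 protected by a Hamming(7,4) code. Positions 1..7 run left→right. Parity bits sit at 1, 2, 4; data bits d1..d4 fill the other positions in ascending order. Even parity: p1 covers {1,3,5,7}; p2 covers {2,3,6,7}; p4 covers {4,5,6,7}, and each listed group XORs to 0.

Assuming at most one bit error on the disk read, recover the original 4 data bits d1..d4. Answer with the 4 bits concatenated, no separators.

0001

s1 (pos 1,3,5,7): 1⊕0⊕0⊕0 = 1
s2 (pos 2,3,6,7): 1⊕0⊕0⊕0 = 1
s4 (pos 4,5,6,7): 1⊕0⊕0⊕0 = 1
Syndrome s4…s1 = 111 → error at position 7.
Flip position 7: 1101000 → 1101001
Read data bits from positions 3,5,6,7: 0001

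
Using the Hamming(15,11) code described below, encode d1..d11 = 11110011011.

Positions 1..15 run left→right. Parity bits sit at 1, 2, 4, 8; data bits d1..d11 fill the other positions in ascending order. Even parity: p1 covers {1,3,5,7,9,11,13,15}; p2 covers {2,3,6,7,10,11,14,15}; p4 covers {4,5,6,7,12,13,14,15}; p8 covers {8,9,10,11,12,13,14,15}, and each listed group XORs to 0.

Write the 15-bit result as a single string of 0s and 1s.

Place data at non-parity positions: p1 p2 1 p4 1 1 1 p8 0 0 1 1 0 1 1
p1 (pos 1,3,5,7,9,11,13,15): XOR of data positions = 1⊕1⊕1⊕0⊕1⊕0⊕1 = 1
p2 (pos 2,3,6,7,10,11,14,15): XOR of data positions = 1⊕1⊕1⊕0⊕1⊕1⊕1 = 0
p4 (pos 4,5,6,7,12,13,14,15): XOR of data positions = 1⊕1⊕1⊕1⊕0⊕1⊕1 = 0
p8 (pos 8,9,10,11,12,13,14,15): XOR of data positions = 0⊕0⊕1⊕1⊕0⊕1⊕1 = 0
Codeword: 101011100011011

101011100011011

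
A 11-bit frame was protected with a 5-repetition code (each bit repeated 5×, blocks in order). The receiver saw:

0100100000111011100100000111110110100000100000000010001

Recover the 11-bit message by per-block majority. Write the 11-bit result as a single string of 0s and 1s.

00110110000

Block 1 (01001): 2 ones → 0
Block 2 (00000): 0 ones → 0
Block 3 (11101): 4 ones → 1
Block 4 (11001): 3 ones → 1
Block 5 (00000): 0 ones → 0
Block 6 (11111): 5 ones → 1
Block 7 (01101): 3 ones → 1
Block 8 (00000): 0 ones → 0
Block 9 (10000): 1 one → 0
Block 10 (00000): 0 ones → 0
Block 11 (10001): 2 ones → 0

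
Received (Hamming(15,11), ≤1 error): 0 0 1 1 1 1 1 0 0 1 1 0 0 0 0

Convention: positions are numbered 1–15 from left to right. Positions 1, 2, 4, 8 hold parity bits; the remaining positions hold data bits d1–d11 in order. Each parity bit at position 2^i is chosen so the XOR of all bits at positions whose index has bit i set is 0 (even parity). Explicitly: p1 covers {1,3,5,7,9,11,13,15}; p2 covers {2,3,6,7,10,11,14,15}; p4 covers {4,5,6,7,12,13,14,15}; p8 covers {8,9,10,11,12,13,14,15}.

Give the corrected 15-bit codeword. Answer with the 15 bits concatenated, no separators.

011111100110000

s1 (pos 1,3,5,7,9,11,13,15): 0⊕1⊕1⊕1⊕0⊕1⊕0⊕0 = 0
s2 (pos 2,3,6,7,10,11,14,15): 0⊕1⊕1⊕1⊕1⊕1⊕0⊕0 = 1
s4 (pos 4,5,6,7,12,13,14,15): 1⊕1⊕1⊕1⊕0⊕0⊕0⊕0 = 0
s8 (pos 8,9,10,11,12,13,14,15): 0⊕0⊕1⊕1⊕0⊕0⊕0⊕0 = 0
Syndrome s8…s1 = 0010 → error at position 2.
Flip position 2: 001111100110000 → 011111100110000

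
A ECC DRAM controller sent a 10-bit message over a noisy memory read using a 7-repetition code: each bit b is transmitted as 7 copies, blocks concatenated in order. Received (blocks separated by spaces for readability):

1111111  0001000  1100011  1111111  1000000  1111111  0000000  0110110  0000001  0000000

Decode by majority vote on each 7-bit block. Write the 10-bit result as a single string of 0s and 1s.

Block 1 (1111111): 7 ones → 1
Block 2 (0001000): 1 one → 0
Block 3 (1100011): 4 ones → 1
Block 4 (1111111): 7 ones → 1
Block 5 (1000000): 1 one → 0
Block 6 (1111111): 7 ones → 1
Block 7 (0000000): 0 ones → 0
Block 8 (0110110): 4 ones → 1
Block 9 (0000001): 1 one → 0
Block 10 (0000000): 0 ones → 0

1011010100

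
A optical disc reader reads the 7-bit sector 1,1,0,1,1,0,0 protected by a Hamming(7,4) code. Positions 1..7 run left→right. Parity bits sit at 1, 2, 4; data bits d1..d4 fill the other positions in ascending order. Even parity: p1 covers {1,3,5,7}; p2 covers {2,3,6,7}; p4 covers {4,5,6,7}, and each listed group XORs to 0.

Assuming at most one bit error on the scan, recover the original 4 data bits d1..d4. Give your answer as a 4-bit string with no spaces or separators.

s1 (pos 1,3,5,7): 1⊕0⊕1⊕0 = 0
s2 (pos 2,3,6,7): 1⊕0⊕0⊕0 = 1
s4 (pos 4,5,6,7): 1⊕1⊕0⊕0 = 0
Syndrome s4…s1 = 010 → error at position 2.
Flip position 2: 1101100 → 1001100
Read data bits from positions 3,5,6,7: 0100

0100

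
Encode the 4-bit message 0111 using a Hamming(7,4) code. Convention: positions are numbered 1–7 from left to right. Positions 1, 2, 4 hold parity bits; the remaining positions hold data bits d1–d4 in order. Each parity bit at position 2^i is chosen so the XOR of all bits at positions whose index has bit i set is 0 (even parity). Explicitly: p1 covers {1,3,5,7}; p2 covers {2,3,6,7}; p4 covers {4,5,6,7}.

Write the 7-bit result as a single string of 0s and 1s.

0001111

Place data at non-parity positions: p1 p2 0 p4 1 1 1
p1 (pos 1,3,5,7): XOR of data positions = 0⊕1⊕1 = 0
p2 (pos 2,3,6,7): XOR of data positions = 0⊕1⊕1 = 0
p4 (pos 4,5,6,7): XOR of data positions = 1⊕1⊕1 = 1
Codeword: 0001111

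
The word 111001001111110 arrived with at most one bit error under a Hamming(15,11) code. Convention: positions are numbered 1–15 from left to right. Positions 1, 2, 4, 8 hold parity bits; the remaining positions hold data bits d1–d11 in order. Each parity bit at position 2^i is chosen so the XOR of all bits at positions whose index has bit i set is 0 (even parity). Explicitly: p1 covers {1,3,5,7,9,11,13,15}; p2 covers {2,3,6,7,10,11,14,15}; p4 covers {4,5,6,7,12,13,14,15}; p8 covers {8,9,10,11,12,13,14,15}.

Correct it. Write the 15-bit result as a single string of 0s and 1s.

s1 (pos 1,3,5,7,9,11,13,15): 1⊕1⊕0⊕0⊕1⊕1⊕1⊕0 = 1
s2 (pos 2,3,6,7,10,11,14,15): 1⊕1⊕1⊕0⊕1⊕1⊕1⊕0 = 0
s4 (pos 4,5,6,7,12,13,14,15): 0⊕0⊕1⊕0⊕1⊕1⊕1⊕0 = 0
s8 (pos 8,9,10,11,12,13,14,15): 0⊕1⊕1⊕1⊕1⊕1⊕1⊕0 = 0
Syndrome s8…s1 = 0001 → error at position 1.
Flip position 1: 111001001111110 → 011001001111110

011001001111110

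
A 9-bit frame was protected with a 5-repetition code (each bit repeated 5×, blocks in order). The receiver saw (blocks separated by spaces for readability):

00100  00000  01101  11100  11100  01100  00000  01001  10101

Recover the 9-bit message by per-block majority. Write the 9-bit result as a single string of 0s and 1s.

001110001

Block 1 (00100): 1 one → 0
Block 2 (00000): 0 ones → 0
Block 3 (01101): 3 ones → 1
Block 4 (11100): 3 ones → 1
Block 5 (11100): 3 ones → 1
Block 6 (01100): 2 ones → 0
Block 7 (00000): 0 ones → 0
Block 8 (01001): 2 ones → 0
Block 9 (10101): 3 ones → 1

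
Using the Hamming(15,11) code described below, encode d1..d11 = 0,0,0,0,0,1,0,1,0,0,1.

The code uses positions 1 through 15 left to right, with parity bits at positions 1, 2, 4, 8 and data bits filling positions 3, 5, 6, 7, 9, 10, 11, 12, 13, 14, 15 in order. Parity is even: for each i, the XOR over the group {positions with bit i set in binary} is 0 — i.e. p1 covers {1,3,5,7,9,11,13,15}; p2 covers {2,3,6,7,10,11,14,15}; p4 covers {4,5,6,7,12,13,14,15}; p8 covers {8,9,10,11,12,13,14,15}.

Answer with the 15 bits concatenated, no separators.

100000010101001

Place data at non-parity positions: p1 p2 0 p4 0 0 0 p8 0 1 0 1 0 0 1
p1 (pos 1,3,5,7,9,11,13,15): XOR of data positions = 0⊕0⊕0⊕0⊕0⊕0⊕1 = 1
p2 (pos 2,3,6,7,10,11,14,15): XOR of data positions = 0⊕0⊕0⊕1⊕0⊕0⊕1 = 0
p4 (pos 4,5,6,7,12,13,14,15): XOR of data positions = 0⊕0⊕0⊕1⊕0⊕0⊕1 = 0
p8 (pos 8,9,10,11,12,13,14,15): XOR of data positions = 0⊕1⊕0⊕1⊕0⊕0⊕1 = 1
Codeword: 100000010101001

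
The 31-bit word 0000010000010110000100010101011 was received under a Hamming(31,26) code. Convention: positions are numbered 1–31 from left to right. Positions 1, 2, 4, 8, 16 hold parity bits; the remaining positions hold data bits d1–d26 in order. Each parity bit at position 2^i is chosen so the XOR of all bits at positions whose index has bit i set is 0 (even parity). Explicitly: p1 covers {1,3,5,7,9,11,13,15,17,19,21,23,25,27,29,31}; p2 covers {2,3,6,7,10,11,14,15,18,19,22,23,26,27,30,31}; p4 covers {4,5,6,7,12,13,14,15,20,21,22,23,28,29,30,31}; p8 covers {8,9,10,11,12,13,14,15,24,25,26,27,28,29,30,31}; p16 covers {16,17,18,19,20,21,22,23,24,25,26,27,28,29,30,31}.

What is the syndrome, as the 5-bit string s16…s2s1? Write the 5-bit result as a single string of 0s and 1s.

s1 (pos 1,3,5,7,9,11,13,15,17,19,21,23,25,27,29,31): 0⊕0⊕0⊕0⊕0⊕0⊕0⊕1⊕0⊕0⊕0⊕0⊕0⊕0⊕0⊕1 = 0
s2 (pos 2,3,6,7,10,11,14,15,18,19,22,23,26,27,30,31): 0⊕0⊕1⊕0⊕0⊕0⊕1⊕1⊕0⊕0⊕0⊕0⊕1⊕0⊕1⊕1 = 0
s4 (pos 4,5,6,7,12,13,14,15,20,21,22,23,28,29,30,31): 0⊕0⊕1⊕0⊕1⊕0⊕1⊕1⊕1⊕0⊕0⊕0⊕1⊕0⊕1⊕1 = 0
s8 (pos 8,9,10,11,12,13,14,15,24,25,26,27,28,29,30,31): 0⊕0⊕0⊕0⊕1⊕0⊕1⊕1⊕1⊕0⊕1⊕0⊕1⊕0⊕1⊕1 = 0
s16 (pos 16,17,18,19,20,21,22,23,24,25,26,27,28,29,30,31): 0⊕0⊕0⊕0⊕1⊕0⊕0⊕0⊕1⊕0⊕1⊕0⊕1⊕0⊕1⊕1 = 0
Syndrome s16…s1 = 00000 → no error.

00000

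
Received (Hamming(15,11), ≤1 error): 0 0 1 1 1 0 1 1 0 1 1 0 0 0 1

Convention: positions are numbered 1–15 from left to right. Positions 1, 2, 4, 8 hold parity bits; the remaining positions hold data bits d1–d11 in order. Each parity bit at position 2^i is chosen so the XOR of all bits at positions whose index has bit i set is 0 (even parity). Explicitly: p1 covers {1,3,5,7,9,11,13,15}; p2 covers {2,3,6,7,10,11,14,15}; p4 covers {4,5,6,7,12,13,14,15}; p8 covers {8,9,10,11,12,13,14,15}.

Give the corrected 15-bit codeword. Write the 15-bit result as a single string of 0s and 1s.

s1 (pos 1,3,5,7,9,11,13,15): 0⊕1⊕1⊕1⊕0⊕1⊕0⊕1 = 1
s2 (pos 2,3,6,7,10,11,14,15): 0⊕1⊕0⊕1⊕1⊕1⊕0⊕1 = 1
s4 (pos 4,5,6,7,12,13,14,15): 1⊕1⊕0⊕1⊕0⊕0⊕0⊕1 = 0
s8 (pos 8,9,10,11,12,13,14,15): 1⊕0⊕1⊕1⊕0⊕0⊕0⊕1 = 0
Syndrome s8…s1 = 0011 → error at position 3.
Flip position 3: 001110110110001 → 000110110110001

000110110110001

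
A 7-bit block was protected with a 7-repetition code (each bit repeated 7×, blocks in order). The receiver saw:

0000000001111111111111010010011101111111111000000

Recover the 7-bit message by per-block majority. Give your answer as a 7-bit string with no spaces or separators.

0110110

Block 1 (0000000): 0 ones → 0
Block 2 (0011111): 5 ones → 1
Block 3 (1111111): 7 ones → 1
Block 4 (1010010): 3 ones → 0
Block 5 (0111011): 5 ones → 1
Block 6 (1111111): 7 ones → 1
Block 7 (1000000): 1 one → 0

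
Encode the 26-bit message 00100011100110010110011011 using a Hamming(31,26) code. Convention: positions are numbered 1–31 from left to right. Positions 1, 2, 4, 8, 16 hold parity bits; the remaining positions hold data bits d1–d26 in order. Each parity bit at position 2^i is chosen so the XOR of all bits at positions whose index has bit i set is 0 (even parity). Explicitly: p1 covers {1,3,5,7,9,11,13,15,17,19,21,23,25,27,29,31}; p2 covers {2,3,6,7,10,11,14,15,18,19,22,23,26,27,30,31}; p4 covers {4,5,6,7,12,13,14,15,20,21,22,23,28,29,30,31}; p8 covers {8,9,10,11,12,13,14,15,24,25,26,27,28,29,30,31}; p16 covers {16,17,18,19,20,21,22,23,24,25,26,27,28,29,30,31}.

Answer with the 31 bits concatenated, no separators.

Place data at non-parity positions: p1 p2 0 p4 0 1 0 p8 0 0 1 1 1 0 0 p16 1 1 0 0 1 0 1 1 0 0 1 1 0 1 1
p1 (pos 1,3,5,7,9,11,13,15,17,19,21,23,25,27,29,31): XOR of data positions = 0⊕0⊕0⊕0⊕1⊕1⊕0⊕1⊕0⊕1⊕1⊕0⊕1⊕0⊕1 = 1
p2 (pos 2,3,6,7,10,11,14,15,18,19,22,23,26,27,30,31): XOR of data positions = 0⊕1⊕0⊕0⊕1⊕0⊕0⊕1⊕0⊕0⊕1⊕0⊕1⊕1⊕1 = 1
p4 (pos 4,5,6,7,12,13,14,15,20,21,22,23,28,29,30,31): XOR of data positions = 0⊕1⊕0⊕1⊕1⊕0⊕0⊕0⊕1⊕0⊕1⊕1⊕0⊕1⊕1 = 0
p8 (pos 8,9,10,11,12,13,14,15,24,25,26,27,28,29,30,31): XOR of data positions = 0⊕0⊕1⊕1⊕1⊕0⊕0⊕1⊕0⊕0⊕1⊕1⊕0⊕1⊕1 = 0
p16 (pos 16,17,18,19,20,21,22,23,24,25,26,27,28,29,30,31): XOR of data positions = 1⊕1⊕0⊕0⊕1⊕0⊕1⊕1⊕0⊕0⊕1⊕1⊕0⊕1⊕1 = 1
Codeword: 1100010000111001110010110011011

1100010000111001110010110011011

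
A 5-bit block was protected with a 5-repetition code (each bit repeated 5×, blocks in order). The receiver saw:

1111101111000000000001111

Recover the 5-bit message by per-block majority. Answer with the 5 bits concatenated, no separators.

11001

Block 1 (11111): 5 ones → 1
Block 2 (01111): 4 ones → 1
Block 3 (00000): 0 ones → 0
Block 4 (00000): 0 ones → 0
Block 5 (01111): 4 ones → 1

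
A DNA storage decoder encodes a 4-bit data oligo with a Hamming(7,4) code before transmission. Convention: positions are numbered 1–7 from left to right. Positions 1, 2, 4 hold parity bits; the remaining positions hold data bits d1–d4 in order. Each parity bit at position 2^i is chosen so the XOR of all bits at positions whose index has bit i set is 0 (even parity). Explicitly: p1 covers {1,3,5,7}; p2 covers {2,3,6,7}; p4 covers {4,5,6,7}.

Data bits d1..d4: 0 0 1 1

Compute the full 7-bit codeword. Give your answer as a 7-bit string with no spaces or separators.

Place data at non-parity positions: p1 p2 0 p4 0 1 1
p1 (pos 1,3,5,7): XOR of data positions = 0⊕0⊕1 = 1
p2 (pos 2,3,6,7): XOR of data positions = 0⊕1⊕1 = 0
p4 (pos 4,5,6,7): XOR of data positions = 0⊕1⊕1 = 0
Codeword: 1000011

1000011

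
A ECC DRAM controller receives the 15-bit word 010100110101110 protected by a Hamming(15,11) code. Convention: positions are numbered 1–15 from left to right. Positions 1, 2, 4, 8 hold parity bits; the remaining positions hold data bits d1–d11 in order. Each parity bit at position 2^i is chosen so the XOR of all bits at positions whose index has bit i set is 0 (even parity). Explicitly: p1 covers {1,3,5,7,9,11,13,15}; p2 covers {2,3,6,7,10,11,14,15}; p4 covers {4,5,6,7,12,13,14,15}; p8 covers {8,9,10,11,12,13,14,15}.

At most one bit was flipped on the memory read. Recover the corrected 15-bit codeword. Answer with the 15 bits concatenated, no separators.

s1 (pos 1,3,5,7,9,11,13,15): 0⊕0⊕0⊕1⊕0⊕0⊕1⊕0 = 0
s2 (pos 2,3,6,7,10,11,14,15): 1⊕0⊕0⊕1⊕1⊕0⊕1⊕0 = 0
s4 (pos 4,5,6,7,12,13,14,15): 1⊕0⊕0⊕1⊕1⊕1⊕1⊕0 = 1
s8 (pos 8,9,10,11,12,13,14,15): 1⊕0⊕1⊕0⊕1⊕1⊕1⊕0 = 1
Syndrome s8…s1 = 1100 → error at position 12.
Flip position 12: 010100110101110 → 010100110100110

010100110100110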